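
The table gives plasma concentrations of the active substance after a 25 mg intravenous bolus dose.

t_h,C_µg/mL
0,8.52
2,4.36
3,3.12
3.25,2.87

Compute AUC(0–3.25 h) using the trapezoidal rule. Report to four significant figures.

Trapezoidal AUC_0→3.25:
  [0→2]: (8.52+4.36)/2 × 2 = 12.88
  [2→3]: (4.36+3.12)/2 × 1 = 3.74
  [3→3.25]: (3.12+2.87)/2 × 0.25 = 0.74875
  Sum = 17.36875 µg/mL·h

AUC = 17.37 µg/mL·h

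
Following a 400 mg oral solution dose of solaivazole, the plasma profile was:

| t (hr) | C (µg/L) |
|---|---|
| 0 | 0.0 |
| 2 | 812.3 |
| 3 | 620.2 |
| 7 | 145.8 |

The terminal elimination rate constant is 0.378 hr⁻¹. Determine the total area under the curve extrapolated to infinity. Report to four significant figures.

Trapezoidal AUC_0→7:
  [0→2]: (0.0+812.3)/2 × 2 = 812.3
  [2→3]: (812.3+620.2)/2 × 1 = 716.25
  [3→7]: (620.2+145.8)/2 × 4 = 1532.0
  Sum = 3060.55 µg/L·hr
Extrapolated tail: C_last / k_e = 145.8 / 0.378 = 385.714
AUC_0→∞ = 3060.55 + 385.714 = 3446.264 µg/L·hr

AUC = 3446 µg/L·hr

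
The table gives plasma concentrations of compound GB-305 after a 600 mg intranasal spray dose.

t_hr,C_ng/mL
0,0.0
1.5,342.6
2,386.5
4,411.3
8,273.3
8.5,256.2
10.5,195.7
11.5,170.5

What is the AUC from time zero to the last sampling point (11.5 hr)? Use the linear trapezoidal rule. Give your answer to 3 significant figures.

AUC = 3370 ng/mL·hr

Trapezoidal AUC_0→11.5:
  [0→1.5]: (0.0+342.6)/2 × 1.5 = 256.95
  [1.5→2]: (342.6+386.5)/2 × 0.5 = 182.275
  [2→4]: (386.5+411.3)/2 × 2 = 797.8
  [4→8]: (411.3+273.3)/2 × 4 = 1369.2
  [8→8.5]: (273.3+256.2)/2 × 0.5 = 132.375
  [8.5→10.5]: (256.2+195.7)/2 × 2 = 451.9
  [10.5→11.5]: (195.7+170.5)/2 × 1 = 183.1
  Sum = 3373.6 ng/mL·hr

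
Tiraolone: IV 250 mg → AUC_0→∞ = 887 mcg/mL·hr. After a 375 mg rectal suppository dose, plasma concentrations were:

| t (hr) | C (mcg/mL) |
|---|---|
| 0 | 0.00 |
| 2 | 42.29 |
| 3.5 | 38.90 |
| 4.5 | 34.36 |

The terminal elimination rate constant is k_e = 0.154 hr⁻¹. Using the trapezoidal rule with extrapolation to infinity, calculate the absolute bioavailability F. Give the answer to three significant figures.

F = 0.273

Trapezoidal AUC_0→4.5 (rectal suppository):
  [0→2]: (0.00+42.29)/2 × 2 = 42.29
  [2→3.5]: (42.29+38.90)/2 × 1.5 = 60.8925
  [3.5→4.5]: (38.90+34.36)/2 × 1 = 36.63
  Sum = 139.8125 mcg/mL·hr
Tail: C_last/k_e = 34.36/0.154 = 223.117
AUC_0→∞ (rectal suppository) = 139.8125 + 223.117 = 362.9295 mcg/mL·hr
F = (AUC_ev/D_ev)/(AUC_iv/D_iv) = (362.9295/375)/(887/250) = 0.967812/3.548 = 0.2728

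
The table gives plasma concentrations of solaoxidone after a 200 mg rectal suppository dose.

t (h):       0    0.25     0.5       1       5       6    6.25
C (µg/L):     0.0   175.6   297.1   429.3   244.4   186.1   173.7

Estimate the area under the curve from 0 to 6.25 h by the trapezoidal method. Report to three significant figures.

Trapezoidal AUC_0→6.25:
  [0→0.25]: (0.0+175.6)/2 × 0.25 = 21.95
  [0.25→0.5]: (175.6+297.1)/2 × 0.25 = 59.0875
  [0.5→1]: (297.1+429.3)/2 × 0.5 = 181.6
  [1→5]: (429.3+244.4)/2 × 4 = 1347.4
  [5→6]: (244.4+186.1)/2 × 1 = 215.25
  [6→6.25]: (186.1+173.7)/2 × 0.25 = 44.975
  Sum = 1870.2625 µg/L·h

AUC = 1870 µg/L·h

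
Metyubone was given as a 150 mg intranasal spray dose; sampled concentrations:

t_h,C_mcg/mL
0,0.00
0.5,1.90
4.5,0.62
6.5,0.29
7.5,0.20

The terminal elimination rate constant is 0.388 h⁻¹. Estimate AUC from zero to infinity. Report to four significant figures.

AUC = 7.185 mcg/mL·h

Trapezoidal AUC_0→7.5:
  [0→0.5]: (0.00+1.90)/2 × 0.5 = 0.475
  [0.5→4.5]: (1.90+0.62)/2 × 4 = 5.04
  [4.5→6.5]: (0.62+0.29)/2 × 2 = 0.91
  [6.5→7.5]: (0.29+0.20)/2 × 1 = 0.245
  Sum = 6.67 mcg/mL·h
Extrapolated tail: C_last / k_e = 0.20 / 0.388 = 0.515
AUC_0→∞ = 6.67 + 0.515 = 7.185 mcg/mL·h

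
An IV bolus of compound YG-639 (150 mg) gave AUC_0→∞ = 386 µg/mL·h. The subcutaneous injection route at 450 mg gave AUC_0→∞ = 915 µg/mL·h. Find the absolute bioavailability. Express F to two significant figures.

F = (AUC_ev / D_ev) / (AUC_iv / D_iv)
  = (915/450) / (386/150)
  = 2.03333 / 2.57333 = 0.7902

F = 0.79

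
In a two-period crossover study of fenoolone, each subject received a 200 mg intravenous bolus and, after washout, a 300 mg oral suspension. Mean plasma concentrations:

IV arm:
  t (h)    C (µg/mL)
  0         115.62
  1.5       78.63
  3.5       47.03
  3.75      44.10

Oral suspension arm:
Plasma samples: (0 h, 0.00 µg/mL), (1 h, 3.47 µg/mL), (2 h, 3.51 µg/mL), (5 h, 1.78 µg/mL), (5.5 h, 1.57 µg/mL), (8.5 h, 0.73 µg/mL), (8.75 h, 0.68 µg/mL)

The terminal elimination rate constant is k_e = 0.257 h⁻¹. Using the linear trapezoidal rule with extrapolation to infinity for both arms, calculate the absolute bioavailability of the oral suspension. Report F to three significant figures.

F = 0.0297

Trapezoidal AUC_0→3.75 (IV):
  [0→1.5]: (115.62+78.63)/2 × 1.5 = 145.6875
  [1.5→3.5]: (78.63+47.03)/2 × 2 = 125.66
  [3.5→3.75]: (47.03+44.10)/2 × 0.25 = 11.39125
  Sum = 282.73875 µg/mL·h
IV tail: 44.10/0.257 = 171.595; AUC_iv,0→∞ = 282.73875 + 171.595 = 454.33375 µg/mL·h
Trapezoidal AUC_0→8.75 (oral suspension):
  [0→1]: (0.00+3.47)/2 × 1 = 1.735
  [1→2]: (3.47+3.51)/2 × 1 = 3.49
  [2→5]: (3.51+1.78)/2 × 3 = 7.935
  [5→5.5]: (1.78+1.57)/2 × 0.5 = 0.8375
  [5.5→8.5]: (1.57+0.73)/2 × 3 = 3.45
  [8.5→8.75]: (0.73+0.68)/2 × 0.25 = 0.17625
  Sum = 17.62375 µg/mL·h
oral suspension tail: 0.68/0.257 = 2.646; AUC_ev,0→∞ = 17.62375 + 2.646 = 20.26975 µg/mL·h
F = (AUC_ev/D_ev)/(AUC_iv/D_iv) = (20.26975/300)/(454.33375/200) = 0.0675658/2.27167 = 0.0297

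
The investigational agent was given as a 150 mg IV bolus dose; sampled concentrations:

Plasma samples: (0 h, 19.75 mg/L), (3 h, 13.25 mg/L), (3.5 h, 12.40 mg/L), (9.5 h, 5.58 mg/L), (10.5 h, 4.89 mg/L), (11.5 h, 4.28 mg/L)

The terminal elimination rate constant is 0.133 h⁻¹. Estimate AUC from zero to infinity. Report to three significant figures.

Trapezoidal AUC_0→11.5:
  [0→3]: (19.75+13.25)/2 × 3 = 49.5
  [3→3.5]: (13.25+12.40)/2 × 0.5 = 6.4125
  [3.5→9.5]: (12.40+5.58)/2 × 6 = 53.94
  [9.5→10.5]: (5.58+4.89)/2 × 1 = 5.235
  [10.5→11.5]: (4.89+4.28)/2 × 1 = 4.585
  Sum = 119.6725 mg/L·h
Extrapolated tail: C_last / k_e = 4.28 / 0.133 = 32.180
AUC_0→∞ = 119.6725 + 32.180 = 151.8525 mg/L·h

AUC = 152 mg/L·h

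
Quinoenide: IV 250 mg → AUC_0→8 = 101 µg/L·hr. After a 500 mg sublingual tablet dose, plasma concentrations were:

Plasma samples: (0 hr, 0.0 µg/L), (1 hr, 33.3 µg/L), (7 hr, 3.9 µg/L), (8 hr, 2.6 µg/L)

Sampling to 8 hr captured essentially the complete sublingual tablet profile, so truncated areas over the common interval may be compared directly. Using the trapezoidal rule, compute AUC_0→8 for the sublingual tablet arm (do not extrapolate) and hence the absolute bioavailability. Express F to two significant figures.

F = 0.65

Trapezoidal AUC_0→8 (sublingual tablet):
  [0→1]: (0.0+33.3)/2 × 1 = 16.65
  [1→7]: (33.3+3.9)/2 × 6 = 111.6
  [7→8]: (3.9+2.6)/2 × 1 = 3.25
  Sum = 131.5 µg/L·hr
F = (AUC_ev/D_ev)/(AUC_iv/D_iv) = (131.5/500)/(101/250) = 0.263/0.404 = 0.6510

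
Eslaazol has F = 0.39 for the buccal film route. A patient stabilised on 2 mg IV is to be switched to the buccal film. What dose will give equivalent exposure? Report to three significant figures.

D_buccal = 5.13 mg

For equal systemic exposure: F × D_ev = D_iv
D_ev = D_iv / F = 2 / 0.39 = 5.12821 mg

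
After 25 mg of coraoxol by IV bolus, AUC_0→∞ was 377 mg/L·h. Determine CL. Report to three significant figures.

CL = 0.0663 L/h

CL = Dose_iv / AUC_0→∞
   = 25 / 377 = 0.066313 L/h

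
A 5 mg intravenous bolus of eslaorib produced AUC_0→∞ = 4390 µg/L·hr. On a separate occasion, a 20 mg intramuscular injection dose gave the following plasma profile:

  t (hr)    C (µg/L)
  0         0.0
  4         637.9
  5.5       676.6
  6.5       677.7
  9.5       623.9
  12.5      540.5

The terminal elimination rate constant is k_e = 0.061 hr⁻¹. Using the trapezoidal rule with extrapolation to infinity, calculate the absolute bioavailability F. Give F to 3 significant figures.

F = 0.883

Trapezoidal AUC_0→12.5 (intramuscular injection):
  [0→4]: (0.0+637.9)/2 × 4 = 1275.8
  [4→5.5]: (637.9+676.6)/2 × 1.5 = 985.875
  [5.5→6.5]: (676.6+677.7)/2 × 1 = 677.15
  [6.5→9.5]: (677.7+623.9)/2 × 3 = 1952.4
  [9.5→12.5]: (623.9+540.5)/2 × 3 = 1746.6
  Sum = 6637.825 µg/L·hr
Tail: C_last/k_e = 540.5/0.061 = 8860.656
AUC_0→∞ (intramuscular injection) = 6637.825 + 8860.656 = 15498.481 µg/L·hr
F = (AUC_ev/D_ev)/(AUC_iv/D_iv) = (15498.481/20)/(4390/5) = 774.92405/878 = 0.8826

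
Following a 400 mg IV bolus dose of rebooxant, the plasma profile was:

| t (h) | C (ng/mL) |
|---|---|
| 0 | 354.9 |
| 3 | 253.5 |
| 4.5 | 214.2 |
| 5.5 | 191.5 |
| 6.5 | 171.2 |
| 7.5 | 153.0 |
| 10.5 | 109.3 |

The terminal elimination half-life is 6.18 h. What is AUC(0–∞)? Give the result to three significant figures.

Trapezoidal AUC_0→10.5:
  [0→3]: (354.9+253.5)/2 × 3 = 912.6
  [3→4.5]: (253.5+214.2)/2 × 1.5 = 350.775
  [4.5→5.5]: (214.2+191.5)/2 × 1 = 202.85
  [5.5→6.5]: (191.5+171.2)/2 × 1 = 181.35
  [6.5→7.5]: (171.2+153.0)/2 × 1 = 162.1
  [7.5→10.5]: (153.0+109.3)/2 × 3 = 393.45
  Sum = 2203.125 ng/mL·h
k_e = ln2 / t½ = 0.693147 / 6.18 = 0.1122 h^-1
Extrapolated tail: C_last / k_e = 109.3 / 0.1122 = 974.153
AUC_0→∞ = 2203.125 + 974.153 = 3177.278 ng/mL·h

AUC = 3180 ng/mL·h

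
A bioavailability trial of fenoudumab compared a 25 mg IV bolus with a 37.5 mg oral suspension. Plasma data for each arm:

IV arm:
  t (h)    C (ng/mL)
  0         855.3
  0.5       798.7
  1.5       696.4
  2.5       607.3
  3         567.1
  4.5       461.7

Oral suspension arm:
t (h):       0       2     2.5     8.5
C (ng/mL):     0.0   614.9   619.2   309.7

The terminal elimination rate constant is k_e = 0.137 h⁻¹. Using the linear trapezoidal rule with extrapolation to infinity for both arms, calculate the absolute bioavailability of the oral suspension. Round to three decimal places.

Trapezoidal AUC_0→4.5 (IV):
  [0→0.5]: (855.3+798.7)/2 × 0.5 = 413.5
  [0.5→1.5]: (798.7+696.4)/2 × 1 = 747.55
  [1.5→2.5]: (696.4+607.3)/2 × 1 = 651.85
  [2.5→3]: (607.3+567.1)/2 × 0.5 = 293.6
  [3→4.5]: (567.1+461.7)/2 × 1.5 = 771.6
  Sum = 2878.1 ng/mL·h
IV tail: 461.7/0.137 = 3370.073; AUC_iv,0→∞ = 2878.1 + 3370.073 = 6248.173 ng/mL·h
Trapezoidal AUC_0→8.5 (oral suspension):
  [0→2]: (0.0+614.9)/2 × 2 = 614.9
  [2→2.5]: (614.9+619.2)/2 × 0.5 = 308.525
  [2.5→8.5]: (619.2+309.7)/2 × 6 = 2786.7
  Sum = 3710.125 ng/mL·h
oral suspension tail: 309.7/0.137 = 2260.584; AUC_ev,0→∞ = 3710.125 + 2260.584 = 5970.709 ng/mL·h
F = (AUC_ev/D_ev)/(AUC_iv/D_iv) = (5970.709/37.5)/(6248.173/25) = 159.219/249.92692 = 0.6371

F = 0.637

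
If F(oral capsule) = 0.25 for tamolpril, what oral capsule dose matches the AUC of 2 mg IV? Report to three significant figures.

For equal systemic exposure: F × D_ev = D_iv
D_ev = D_iv / F = 2 / 0.25 = 8 mg

D_oral = 8.00 mg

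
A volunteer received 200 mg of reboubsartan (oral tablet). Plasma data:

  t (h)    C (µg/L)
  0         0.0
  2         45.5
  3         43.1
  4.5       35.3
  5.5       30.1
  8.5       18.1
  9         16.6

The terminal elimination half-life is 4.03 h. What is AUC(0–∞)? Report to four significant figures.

Trapezoidal AUC_0→9:
  [0→2]: (0.0+45.5)/2 × 2 = 45.5
  [2→3]: (45.5+43.1)/2 × 1 = 44.3
  [3→4.5]: (43.1+35.3)/2 × 1.5 = 58.8
  [4.5→5.5]: (35.3+30.1)/2 × 1 = 32.7
  [5.5→8.5]: (30.1+18.1)/2 × 3 = 72.3
  [8.5→9]: (18.1+16.6)/2 × 0.5 = 8.675
  Sum = 262.275 µg/L·h
k_e = ln2 / t½ = 0.693147 / 4.03 = 0.1720 h^-1
Extrapolated tail: C_last / k_e = 16.6 / 0.172 = 96.512
AUC_0→∞ = 262.275 + 96.512 = 358.787 µg/L·h

AUC = 358.8 µg/L·h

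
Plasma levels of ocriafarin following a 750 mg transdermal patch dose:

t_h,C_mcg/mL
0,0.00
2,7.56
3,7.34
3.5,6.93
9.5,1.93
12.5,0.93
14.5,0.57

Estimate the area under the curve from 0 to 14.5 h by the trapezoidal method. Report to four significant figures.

AUC = 50.95 mcg/mL·h

Trapezoidal AUC_0→14.5:
  [0→2]: (0.00+7.56)/2 × 2 = 7.56
  [2→3]: (7.56+7.34)/2 × 1 = 7.45
  [3→3.5]: (7.34+6.93)/2 × 0.5 = 3.5675
  [3.5→9.5]: (6.93+1.93)/2 × 6 = 26.58
  [9.5→12.5]: (1.93+0.93)/2 × 3 = 4.29
  [12.5→14.5]: (0.93+0.57)/2 × 2 = 1.5
  Sum = 50.9475 mcg/mL·h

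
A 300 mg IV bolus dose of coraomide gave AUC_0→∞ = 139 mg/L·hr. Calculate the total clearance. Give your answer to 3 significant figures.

CL = Dose_iv / AUC_0→∞
   = 300 / 139 = 2.15827 L/hr

CL = 2.16 L/hr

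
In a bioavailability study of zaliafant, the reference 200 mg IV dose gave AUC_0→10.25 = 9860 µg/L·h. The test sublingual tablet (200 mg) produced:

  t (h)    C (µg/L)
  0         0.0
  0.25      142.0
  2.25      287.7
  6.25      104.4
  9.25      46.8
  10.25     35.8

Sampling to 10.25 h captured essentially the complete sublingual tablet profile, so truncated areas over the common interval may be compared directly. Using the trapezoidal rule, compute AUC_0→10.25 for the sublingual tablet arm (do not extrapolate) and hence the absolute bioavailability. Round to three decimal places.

F = 0.152

Trapezoidal AUC_0→10.25 (sublingual tablet):
  [0→0.25]: (0.0+142.0)/2 × 0.25 = 17.75
  [0.25→2.25]: (142.0+287.7)/2 × 2 = 429.7
  [2.25→6.25]: (287.7+104.4)/2 × 4 = 784.2
  [6.25→9.25]: (104.4+46.8)/2 × 3 = 226.8
  [9.25→10.25]: (46.8+35.8)/2 × 1 = 41.3
  Sum = 1499.75 µg/L·h
F = (AUC_ev/D_ev)/(AUC_iv/D_iv) = (1499.75/200)/(9860/200) = 7.49875/49.3 = 0.1521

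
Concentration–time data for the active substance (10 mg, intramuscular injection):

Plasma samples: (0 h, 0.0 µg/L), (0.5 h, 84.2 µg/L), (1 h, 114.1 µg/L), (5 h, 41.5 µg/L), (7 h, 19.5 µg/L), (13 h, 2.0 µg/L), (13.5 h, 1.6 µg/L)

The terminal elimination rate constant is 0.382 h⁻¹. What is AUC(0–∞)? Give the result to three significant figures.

AUC = 512 µg/L·h

Trapezoidal AUC_0→13.5:
  [0→0.5]: (0.0+84.2)/2 × 0.5 = 21.05
  [0.5→1]: (84.2+114.1)/2 × 0.5 = 49.575
  [1→5]: (114.1+41.5)/2 × 4 = 311.2
  [5→7]: (41.5+19.5)/2 × 2 = 61.0
  [7→13]: (19.5+2.0)/2 × 6 = 64.5
  [13→13.5]: (2.0+1.6)/2 × 0.5 = 0.9
  Sum = 508.225 µg/L·h
Extrapolated tail: C_last / k_e = 1.6 / 0.382 = 4.188
AUC_0→∞ = 508.225 + 4.188 = 512.413 µg/L·h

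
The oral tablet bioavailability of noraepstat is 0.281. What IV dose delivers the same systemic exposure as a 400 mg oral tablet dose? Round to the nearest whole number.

D_iv = 112 mg

Systemic exposure from an extravascular dose = F × D_ev, so the equivalent IV dose is F × D_ev.
D_iv = F × D_ev = 0.281 × 400 = 112.4 mg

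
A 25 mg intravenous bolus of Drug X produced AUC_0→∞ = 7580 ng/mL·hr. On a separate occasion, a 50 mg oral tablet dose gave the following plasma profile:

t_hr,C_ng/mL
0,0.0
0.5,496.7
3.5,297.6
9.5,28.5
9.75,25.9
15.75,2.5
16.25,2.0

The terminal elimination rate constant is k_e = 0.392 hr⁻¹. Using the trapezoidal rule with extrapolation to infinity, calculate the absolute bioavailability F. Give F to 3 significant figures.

F = 0.158

Trapezoidal AUC_0→16.25 (oral tablet):
  [0→0.5]: (0.0+496.7)/2 × 0.5 = 124.175
  [0.5→3.5]: (496.7+297.6)/2 × 3 = 1191.45
  [3.5→9.5]: (297.6+28.5)/2 × 6 = 978.3
  [9.5→9.75]: (28.5+25.9)/2 × 0.25 = 6.8
  [9.75→15.75]: (25.9+2.5)/2 × 6 = 85.2
  [15.75→16.25]: (2.5+2.0)/2 × 0.5 = 1.125
  Sum = 2387.05 ng/mL·hr
Tail: C_last/k_e = 2.0/0.392 = 5.102
AUC_0→∞ (oral tablet) = 2387.05 + 5.102 = 2392.152 ng/mL·hr
F = (AUC_ev/D_ev)/(AUC_iv/D_iv) = (2392.152/50)/(7580/25) = 47.84304/303.2 = 0.1578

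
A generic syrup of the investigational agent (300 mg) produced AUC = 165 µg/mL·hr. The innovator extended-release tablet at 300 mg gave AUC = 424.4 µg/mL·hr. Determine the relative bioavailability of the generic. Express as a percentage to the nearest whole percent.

F_rel = 39%

F_rel = (AUC_test/D_test) / (AUC_ref/D_ref)
      = (165/300) / (424.4/300)
      = 0.55 / 1.41467 = 0.3888 = 38.88%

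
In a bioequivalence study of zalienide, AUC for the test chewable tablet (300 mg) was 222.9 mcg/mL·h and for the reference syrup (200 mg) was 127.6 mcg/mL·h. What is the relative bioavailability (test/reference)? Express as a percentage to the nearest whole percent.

F_rel = (AUC_test/D_test) / (AUC_ref/D_ref)
      = (222.9/300) / (127.6/200)
      = 0.743 / 0.638 = 1.1646 = 116.46%

F_rel = 116%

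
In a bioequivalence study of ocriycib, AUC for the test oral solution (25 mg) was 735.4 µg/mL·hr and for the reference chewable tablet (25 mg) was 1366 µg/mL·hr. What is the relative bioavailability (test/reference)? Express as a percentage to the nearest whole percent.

F_rel = (AUC_test/D_test) / (AUC_ref/D_ref)
      = (735.4/25) / (1366/25)
      = 29.416 / 54.64 = 0.5384 = 53.84%

F_rel = 54%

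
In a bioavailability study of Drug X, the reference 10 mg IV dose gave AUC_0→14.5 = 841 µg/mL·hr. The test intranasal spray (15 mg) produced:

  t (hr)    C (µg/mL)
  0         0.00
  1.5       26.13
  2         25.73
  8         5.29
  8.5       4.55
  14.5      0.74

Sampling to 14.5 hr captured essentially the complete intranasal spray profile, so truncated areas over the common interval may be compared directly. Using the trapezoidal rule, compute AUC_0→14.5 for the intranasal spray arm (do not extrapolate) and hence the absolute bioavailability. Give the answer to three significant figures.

Trapezoidal AUC_0→14.5 (intranasal spray):
  [0→1.5]: (0.00+26.13)/2 × 1.5 = 19.5975
  [1.5→2]: (26.13+25.73)/2 × 0.5 = 12.965
  [2→8]: (25.73+5.29)/2 × 6 = 93.06
  [8→8.5]: (5.29+4.55)/2 × 0.5 = 2.46
  [8.5→14.5]: (4.55+0.74)/2 × 6 = 15.87
  Sum = 143.9525 µg/mL·hr
F = (AUC_ev/D_ev)/(AUC_iv/D_iv) = (143.9525/15)/(841/10) = 9.59683/84.1 = 0.1141

F = 0.114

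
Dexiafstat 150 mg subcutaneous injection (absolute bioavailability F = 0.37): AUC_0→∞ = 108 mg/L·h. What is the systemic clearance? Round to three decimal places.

CL = 0.514 L/h

CL = F × Dose / AUC_0→∞
   = 0.37 × 150 / 108 = 0.513889 L/h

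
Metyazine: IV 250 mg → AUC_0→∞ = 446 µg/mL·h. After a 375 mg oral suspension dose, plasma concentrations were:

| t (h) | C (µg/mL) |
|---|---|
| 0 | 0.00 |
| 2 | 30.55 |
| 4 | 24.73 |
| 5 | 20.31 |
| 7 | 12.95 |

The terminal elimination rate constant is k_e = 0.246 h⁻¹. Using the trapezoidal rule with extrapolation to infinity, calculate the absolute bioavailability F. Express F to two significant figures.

F = 0.29

Trapezoidal AUC_0→7 (oral suspension):
  [0→2]: (0.00+30.55)/2 × 2 = 30.55
  [2→4]: (30.55+24.73)/2 × 2 = 55.28
  [4→5]: (24.73+20.31)/2 × 1 = 22.52
  [5→7]: (20.31+12.95)/2 × 2 = 33.26
  Sum = 141.61 µg/mL·h
Tail: C_last/k_e = 12.95/0.246 = 52.642
AUC_0→∞ (oral suspension) = 141.61 + 52.642 = 194.252 µg/mL·h
F = (AUC_ev/D_ev)/(AUC_iv/D_iv) = (194.252/375)/(446/250) = 0.518005/1.784 = 0.2904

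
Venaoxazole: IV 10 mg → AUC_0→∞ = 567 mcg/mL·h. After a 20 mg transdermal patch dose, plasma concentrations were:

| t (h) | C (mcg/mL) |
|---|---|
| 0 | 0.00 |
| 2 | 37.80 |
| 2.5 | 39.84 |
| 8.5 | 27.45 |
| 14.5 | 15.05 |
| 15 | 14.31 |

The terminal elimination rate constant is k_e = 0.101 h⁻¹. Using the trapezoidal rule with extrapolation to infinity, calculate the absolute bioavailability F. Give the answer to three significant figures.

Trapezoidal AUC_0→15 (transdermal patch):
  [0→2]: (0.00+37.80)/2 × 2 = 37.8
  [2→2.5]: (37.80+39.84)/2 × 0.5 = 19.41
  [2.5→8.5]: (39.84+27.45)/2 × 6 = 201.87
  [8.5→14.5]: (27.45+15.05)/2 × 6 = 127.5
  [14.5→15]: (15.05+14.31)/2 × 0.5 = 7.34
  Sum = 393.92 mcg/mL·h
Tail: C_last/k_e = 14.31/0.101 = 141.683
AUC_0→∞ (transdermal patch) = 393.92 + 141.683 = 535.603 mcg/mL·h
F = (AUC_ev/D_ev)/(AUC_iv/D_iv) = (535.603/20)/(567/10) = 26.78015/56.7 = 0.4723

F = 0.472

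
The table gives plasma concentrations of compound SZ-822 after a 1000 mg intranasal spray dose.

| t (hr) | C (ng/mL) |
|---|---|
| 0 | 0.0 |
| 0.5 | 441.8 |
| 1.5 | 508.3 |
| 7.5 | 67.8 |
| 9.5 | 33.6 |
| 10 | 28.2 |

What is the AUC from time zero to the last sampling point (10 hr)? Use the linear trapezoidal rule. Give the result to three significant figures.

Trapezoidal AUC_0→10:
  [0→0.5]: (0.0+441.8)/2 × 0.5 = 110.45
  [0.5→1.5]: (441.8+508.3)/2 × 1 = 475.05
  [1.5→7.5]: (508.3+67.8)/2 × 6 = 1728.3
  [7.5→9.5]: (67.8+33.6)/2 × 2 = 101.4
  [9.5→10]: (33.6+28.2)/2 × 0.5 = 15.45
  Sum = 2430.65 ng/mL·hr

AUC = 2430 ng/mL·hr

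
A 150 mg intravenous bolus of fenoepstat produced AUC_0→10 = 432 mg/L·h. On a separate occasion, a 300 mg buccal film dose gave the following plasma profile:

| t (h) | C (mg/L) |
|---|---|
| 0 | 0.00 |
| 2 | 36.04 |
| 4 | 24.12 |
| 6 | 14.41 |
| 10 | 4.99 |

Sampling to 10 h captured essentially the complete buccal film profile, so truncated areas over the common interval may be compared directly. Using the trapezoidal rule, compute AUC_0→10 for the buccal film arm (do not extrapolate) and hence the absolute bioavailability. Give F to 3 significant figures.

F = 0.201

Trapezoidal AUC_0→10 (buccal film):
  [0→2]: (0.00+36.04)/2 × 2 = 36.04
  [2→4]: (36.04+24.12)/2 × 2 = 60.16
  [4→6]: (24.12+14.41)/2 × 2 = 38.53
  [6→10]: (14.41+4.99)/2 × 4 = 38.8
  Sum = 173.53 mg/L·h
F = (AUC_ev/D_ev)/(AUC_iv/D_iv) = (173.53/300)/(432/150) = 0.578433/2.88 = 0.2008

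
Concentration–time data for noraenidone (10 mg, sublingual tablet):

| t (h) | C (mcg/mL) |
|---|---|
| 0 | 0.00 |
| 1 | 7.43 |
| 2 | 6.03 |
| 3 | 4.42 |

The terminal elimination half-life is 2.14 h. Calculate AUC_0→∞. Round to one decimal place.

AUC = 29.3 mcg/mL·h

Trapezoidal AUC_0→3:
  [0→1]: (0.00+7.43)/2 × 1 = 3.715
  [1→2]: (7.43+6.03)/2 × 1 = 6.73
  [2→3]: (6.03+4.42)/2 × 1 = 5.225
  Sum = 15.67 mcg/mL·h
k_e = ln2 / t½ = 0.693147 / 2.14 = 0.3239 h^-1
Extrapolated tail: C_last / k_e = 4.42 / 0.3239 = 13.646
AUC_0→∞ = 15.67 + 13.646 = 29.316 mcg/mL·h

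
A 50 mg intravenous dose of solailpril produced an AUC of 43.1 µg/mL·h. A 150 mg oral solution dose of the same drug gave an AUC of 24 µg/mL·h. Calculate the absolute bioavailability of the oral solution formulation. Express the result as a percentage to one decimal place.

F = (AUC_ev / D_ev) / (AUC_iv / D_iv)
  = (24/150) / (43.1/50)
  = 0.16 / 0.862 = 0.1856
  = 18.56%

F = 18.6%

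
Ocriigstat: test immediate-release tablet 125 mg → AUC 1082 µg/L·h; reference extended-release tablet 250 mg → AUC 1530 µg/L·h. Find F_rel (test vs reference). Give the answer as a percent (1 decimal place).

F_rel = 141.4%

F_rel = (AUC_test/D_test) / (AUC_ref/D_ref)
      = (1082/125) / (1530/250)
      = 8.656 / 6.12 = 1.4144 = 141.44%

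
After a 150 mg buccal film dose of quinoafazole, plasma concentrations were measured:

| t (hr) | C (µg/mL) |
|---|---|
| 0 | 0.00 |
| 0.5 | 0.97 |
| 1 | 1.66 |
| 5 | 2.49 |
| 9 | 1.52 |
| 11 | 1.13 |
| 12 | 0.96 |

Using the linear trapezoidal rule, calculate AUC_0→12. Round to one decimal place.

Trapezoidal AUC_0→12:
  [0→0.5]: (0.00+0.97)/2 × 0.5 = 0.2425
  [0.5→1]: (0.97+1.66)/2 × 0.5 = 0.6575
  [1→5]: (1.66+2.49)/2 × 4 = 8.3
  [5→9]: (2.49+1.52)/2 × 4 = 8.02
  [9→11]: (1.52+1.13)/2 × 2 = 2.65
  [11→12]: (1.13+0.96)/2 × 1 = 1.045
  Sum = 20.915 µg/mL·hr

AUC = 20.9 µg/mL·hr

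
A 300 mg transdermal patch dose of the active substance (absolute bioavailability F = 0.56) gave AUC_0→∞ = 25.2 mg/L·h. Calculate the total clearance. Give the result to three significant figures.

CL = F × Dose / AUC_0→∞
   = 0.56 × 300 / 25.2 = 6.66667 L/h

CL = 6.67 L/h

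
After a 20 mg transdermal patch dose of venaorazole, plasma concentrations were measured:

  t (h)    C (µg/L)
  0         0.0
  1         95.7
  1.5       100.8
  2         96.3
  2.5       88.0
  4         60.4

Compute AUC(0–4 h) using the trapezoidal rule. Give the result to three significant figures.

AUC = 304 µg/L·h

Trapezoidal AUC_0→4:
  [0→1]: (0.0+95.7)/2 × 1 = 47.85
  [1→1.5]: (95.7+100.8)/2 × 0.5 = 49.125
  [1.5→2]: (100.8+96.3)/2 × 0.5 = 49.275
  [2→2.5]: (96.3+88.0)/2 × 0.5 = 46.075
  [2.5→4]: (88.0+60.4)/2 × 1.5 = 111.3
  Sum = 303.625 µg/L·h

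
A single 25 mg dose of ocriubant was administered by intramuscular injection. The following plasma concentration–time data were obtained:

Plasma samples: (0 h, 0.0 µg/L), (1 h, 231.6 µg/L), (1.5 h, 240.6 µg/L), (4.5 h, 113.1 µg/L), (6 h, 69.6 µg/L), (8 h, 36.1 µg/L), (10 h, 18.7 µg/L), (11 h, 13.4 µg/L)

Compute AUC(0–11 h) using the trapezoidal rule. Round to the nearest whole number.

AUC = 1078 µg/L·h

Trapezoidal AUC_0→11:
  [0→1]: (0.0+231.6)/2 × 1 = 115.8
  [1→1.5]: (231.6+240.6)/2 × 0.5 = 118.05
  [1.5→4.5]: (240.6+113.1)/2 × 3 = 530.55
  [4.5→6]: (113.1+69.6)/2 × 1.5 = 137.025
  [6→8]: (69.6+36.1)/2 × 2 = 105.7
  [8→10]: (36.1+18.7)/2 × 2 = 54.8
  [10→11]: (18.7+13.4)/2 × 1 = 16.05
  Sum = 1077.975 µg/L·h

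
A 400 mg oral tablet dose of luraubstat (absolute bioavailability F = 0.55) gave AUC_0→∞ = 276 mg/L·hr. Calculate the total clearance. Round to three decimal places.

CL = 0.797 L/hr

CL = F × Dose / AUC_0→∞
   = 0.55 × 400 / 276 = 0.797101 L/hr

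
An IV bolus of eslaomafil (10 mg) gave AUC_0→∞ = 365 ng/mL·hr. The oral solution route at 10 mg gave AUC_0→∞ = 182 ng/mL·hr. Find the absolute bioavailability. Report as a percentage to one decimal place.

F = (AUC_ev / D_ev) / (AUC_iv / D_iv)
  = (182/10) / (365/10)
  = 18.2 / 36.5 = 0.4986
  = 49.86%

F = 49.9%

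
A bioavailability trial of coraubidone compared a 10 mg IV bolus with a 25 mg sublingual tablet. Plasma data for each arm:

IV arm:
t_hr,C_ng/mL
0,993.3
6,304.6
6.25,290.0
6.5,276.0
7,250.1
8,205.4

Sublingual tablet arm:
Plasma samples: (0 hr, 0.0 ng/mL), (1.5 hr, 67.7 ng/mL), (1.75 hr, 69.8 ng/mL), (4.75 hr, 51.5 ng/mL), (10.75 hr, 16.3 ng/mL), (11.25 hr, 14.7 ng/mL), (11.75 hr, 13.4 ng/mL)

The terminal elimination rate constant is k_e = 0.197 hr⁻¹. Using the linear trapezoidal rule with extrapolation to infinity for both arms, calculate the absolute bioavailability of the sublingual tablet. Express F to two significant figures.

F = 0.039

Trapezoidal AUC_0→8 (IV):
  [0→6]: (993.3+304.6)/2 × 6 = 3893.7
  [6→6.25]: (304.6+290.0)/2 × 0.25 = 74.325
  [6.25→6.5]: (290.0+276.0)/2 × 0.25 = 70.75
  [6.5→7]: (276.0+250.1)/2 × 0.5 = 131.525
  [7→8]: (250.1+205.4)/2 × 1 = 227.75
  Sum = 4398.05 ng/mL·hr
IV tail: 205.4/0.197 = 1042.640; AUC_iv,0→∞ = 4398.05 + 1042.640 = 5440.69 ng/mL·hr
Trapezoidal AUC_0→11.75 (sublingual tablet):
  [0→1.5]: (0.0+67.7)/2 × 1.5 = 50.775
  [1.5→1.75]: (67.7+69.8)/2 × 0.25 = 17.1875
  [1.75→4.75]: (69.8+51.5)/2 × 3 = 181.95
  [4.75→10.75]: (51.5+16.3)/2 × 6 = 203.4
  [10.75→11.25]: (16.3+14.7)/2 × 0.5 = 7.75
  [11.25→11.75]: (14.7+13.4)/2 × 0.5 = 7.025
  Sum = 468.0875 ng/mL·hr
sublingual tablet tail: 13.4/0.197 = 68.020; AUC_ev,0→∞ = 468.0875 + 68.020 = 536.1075 ng/mL·hr
F = (AUC_ev/D_ev)/(AUC_iv/D_iv) = (536.1075/25)/(5440.69/10) = 21.4443/544.069 = 0.0394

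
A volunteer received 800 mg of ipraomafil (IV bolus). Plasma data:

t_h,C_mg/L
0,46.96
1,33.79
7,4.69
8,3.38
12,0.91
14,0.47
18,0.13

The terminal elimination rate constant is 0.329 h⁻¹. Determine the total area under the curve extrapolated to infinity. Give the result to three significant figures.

AUC = 171 mg/L·h

Trapezoidal AUC_0→18:
  [0→1]: (46.96+33.79)/2 × 1 = 40.375
  [1→7]: (33.79+4.69)/2 × 6 = 115.44
  [7→8]: (4.69+3.38)/2 × 1 = 4.035
  [8→12]: (3.38+0.91)/2 × 4 = 8.58
  [12→14]: (0.91+0.47)/2 × 2 = 1.38
  [14→18]: (0.47+0.13)/2 × 4 = 1.2
  Sum = 171.01 mg/L·h
Extrapolated tail: C_last / k_e = 0.13 / 0.329 = 0.395
AUC_0→∞ = 171.01 + 0.395 = 171.405 mg/L·h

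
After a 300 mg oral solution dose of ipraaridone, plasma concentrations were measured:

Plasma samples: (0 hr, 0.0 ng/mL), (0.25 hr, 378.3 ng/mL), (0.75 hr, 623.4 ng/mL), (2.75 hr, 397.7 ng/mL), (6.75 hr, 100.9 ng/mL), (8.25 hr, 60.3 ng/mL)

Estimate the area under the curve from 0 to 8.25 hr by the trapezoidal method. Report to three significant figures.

AUC = 2440 ng/mL·hr

Trapezoidal AUC_0→8.25:
  [0→0.25]: (0.0+378.3)/2 × 0.25 = 47.2875
  [0.25→0.75]: (378.3+623.4)/2 × 0.5 = 250.425
  [0.75→2.75]: (623.4+397.7)/2 × 2 = 1021.1
  [2.75→6.75]: (397.7+100.9)/2 × 4 = 997.2
  [6.75→8.25]: (100.9+60.3)/2 × 1.5 = 120.9
  Sum = 2436.9125 ng/mL·hr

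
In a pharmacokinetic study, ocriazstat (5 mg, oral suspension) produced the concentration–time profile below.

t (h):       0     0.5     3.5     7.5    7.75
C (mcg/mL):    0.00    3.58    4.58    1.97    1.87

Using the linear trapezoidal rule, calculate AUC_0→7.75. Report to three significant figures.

Trapezoidal AUC_0→7.75:
  [0→0.5]: (0.00+3.58)/2 × 0.5 = 0.895
  [0.5→3.5]: (3.58+4.58)/2 × 3 = 12.24
  [3.5→7.5]: (4.58+1.97)/2 × 4 = 13.1
  [7.5→7.75]: (1.97+1.87)/2 × 0.25 = 0.48
  Sum = 26.715 mcg/mL·h

AUC = 26.7 mcg/mL·h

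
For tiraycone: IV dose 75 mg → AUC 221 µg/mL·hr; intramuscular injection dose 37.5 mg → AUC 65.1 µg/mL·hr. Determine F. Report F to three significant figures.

F = 0.589

F = (AUC_ev / D_ev) / (AUC_iv / D_iv)
  = (65.1/37.5) / (221/75)
  = 1.736 / 2.94667 = 0.5891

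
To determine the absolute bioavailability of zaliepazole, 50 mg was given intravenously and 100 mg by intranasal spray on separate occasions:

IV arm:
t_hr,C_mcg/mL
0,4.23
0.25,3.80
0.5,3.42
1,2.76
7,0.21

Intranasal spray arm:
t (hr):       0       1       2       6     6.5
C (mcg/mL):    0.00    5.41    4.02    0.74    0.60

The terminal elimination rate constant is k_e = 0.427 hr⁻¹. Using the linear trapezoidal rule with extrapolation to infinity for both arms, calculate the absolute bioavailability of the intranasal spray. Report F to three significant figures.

Trapezoidal AUC_0→7 (IV):
  [0→0.25]: (4.23+3.80)/2 × 0.25 = 1.00375
  [0.25→0.5]: (3.80+3.42)/2 × 0.25 = 0.9025
  [0.5→1]: (3.42+2.76)/2 × 0.5 = 1.545
  [1→7]: (2.76+0.21)/2 × 6 = 8.91
  Sum = 12.36125 mcg/mL·hr
IV tail: 0.21/0.427 = 0.492; AUC_iv,0→∞ = 12.36125 + 0.492 = 12.85325 mcg/mL·hr
Trapezoidal AUC_0→6.5 (intranasal spray):
  [0→1]: (0.00+5.41)/2 × 1 = 2.705
  [1→2]: (5.41+4.02)/2 × 1 = 4.715
  [2→6]: (4.02+0.74)/2 × 4 = 9.52
  [6→6.5]: (0.74+0.60)/2 × 0.5 = 0.335
  Sum = 17.275 mcg/mL·hr
intranasal spray tail: 0.60/0.427 = 1.405; AUC_ev,0→∞ = 17.275 + 1.405 = 18.68 mcg/mL·hr
F = (AUC_ev/D_ev)/(AUC_iv/D_iv) = (18.68/100)/(12.85325/50) = 0.1868/0.257065 = 0.7267

F = 0.727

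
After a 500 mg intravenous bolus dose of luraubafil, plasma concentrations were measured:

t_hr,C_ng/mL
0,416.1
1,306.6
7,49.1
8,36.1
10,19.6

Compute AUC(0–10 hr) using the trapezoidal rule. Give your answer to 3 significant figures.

Trapezoidal AUC_0→10:
  [0→1]: (416.1+306.6)/2 × 1 = 361.35
  [1→7]: (306.6+49.1)/2 × 6 = 1067.1
  [7→8]: (49.1+36.1)/2 × 1 = 42.6
  [8→10]: (36.1+19.6)/2 × 2 = 55.7
  Sum = 1526.75 ng/mL·hr

AUC = 1530 ng/mL·hr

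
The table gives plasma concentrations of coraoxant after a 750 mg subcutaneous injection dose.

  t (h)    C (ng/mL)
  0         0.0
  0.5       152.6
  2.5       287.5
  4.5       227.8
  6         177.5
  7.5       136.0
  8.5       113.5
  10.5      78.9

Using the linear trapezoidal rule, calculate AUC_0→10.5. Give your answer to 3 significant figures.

AUC = 1850 ng/mL·h

Trapezoidal AUC_0→10.5:
  [0→0.5]: (0.0+152.6)/2 × 0.5 = 38.15
  [0.5→2.5]: (152.6+287.5)/2 × 2 = 440.1
  [2.5→4.5]: (287.5+227.8)/2 × 2 = 515.3
  [4.5→6]: (227.8+177.5)/2 × 1.5 = 303.975
  [6→7.5]: (177.5+136.0)/2 × 1.5 = 235.125
  [7.5→8.5]: (136.0+113.5)/2 × 1 = 124.75
  [8.5→10.5]: (113.5+78.9)/2 × 2 = 192.4
  Sum = 1849.8 ng/mL·h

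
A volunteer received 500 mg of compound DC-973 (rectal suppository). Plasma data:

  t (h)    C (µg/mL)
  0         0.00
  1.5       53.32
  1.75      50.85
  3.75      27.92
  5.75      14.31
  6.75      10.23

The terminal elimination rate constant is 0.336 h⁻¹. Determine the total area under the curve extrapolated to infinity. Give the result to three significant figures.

AUC = 217 µg/mL·h

Trapezoidal AUC_0→6.75:
  [0→1.5]: (0.00+53.32)/2 × 1.5 = 39.99
  [1.5→1.75]: (53.32+50.85)/2 × 0.25 = 13.02125
  [1.75→3.75]: (50.85+27.92)/2 × 2 = 78.77
  [3.75→5.75]: (27.92+14.31)/2 × 2 = 42.23
  [5.75→6.75]: (14.31+10.23)/2 × 1 = 12.27
  Sum = 186.28125 µg/mL·h
Extrapolated tail: C_last / k_e = 10.23 / 0.336 = 30.446
AUC_0→∞ = 186.28125 + 30.446 = 216.72725 µg/mL·h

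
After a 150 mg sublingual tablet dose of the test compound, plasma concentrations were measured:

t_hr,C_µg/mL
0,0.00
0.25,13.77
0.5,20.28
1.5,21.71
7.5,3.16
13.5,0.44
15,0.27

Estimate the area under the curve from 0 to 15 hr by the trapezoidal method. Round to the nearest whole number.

AUC = 113 µg/mL·hr

Trapezoidal AUC_0→15:
  [0→0.25]: (0.00+13.77)/2 × 0.25 = 1.72125
  [0.25→0.5]: (13.77+20.28)/2 × 0.25 = 4.25625
  [0.5→1.5]: (20.28+21.71)/2 × 1 = 20.995
  [1.5→7.5]: (21.71+3.16)/2 × 6 = 74.61
  [7.5→13.5]: (3.16+0.44)/2 × 6 = 10.8
  [13.5→15]: (0.44+0.27)/2 × 1.5 = 0.5325
  Sum = 112.915 µg/mL·hr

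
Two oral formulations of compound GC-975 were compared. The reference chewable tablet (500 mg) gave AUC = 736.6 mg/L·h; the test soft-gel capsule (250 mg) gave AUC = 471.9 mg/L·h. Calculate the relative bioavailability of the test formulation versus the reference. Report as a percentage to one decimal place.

F_rel = (AUC_test/D_test) / (AUC_ref/D_ref)
      = (471.9/250) / (736.6/500)
      = 1.8876 / 1.4732 = 1.2813 = 128.13%

F_rel = 128.1%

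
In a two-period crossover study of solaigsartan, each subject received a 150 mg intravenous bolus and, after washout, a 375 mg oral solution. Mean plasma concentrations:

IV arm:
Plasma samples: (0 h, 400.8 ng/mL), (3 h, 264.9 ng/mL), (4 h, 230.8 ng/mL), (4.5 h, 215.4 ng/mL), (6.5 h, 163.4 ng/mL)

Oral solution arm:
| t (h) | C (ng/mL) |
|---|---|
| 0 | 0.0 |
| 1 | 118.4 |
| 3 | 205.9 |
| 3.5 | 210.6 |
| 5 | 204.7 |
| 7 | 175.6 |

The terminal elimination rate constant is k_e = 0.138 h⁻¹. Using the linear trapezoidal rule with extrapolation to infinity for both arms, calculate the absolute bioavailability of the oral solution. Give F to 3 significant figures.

F = 0.336

Trapezoidal AUC_0→6.5 (IV):
  [0→3]: (400.8+264.9)/2 × 3 = 998.55
  [3→4]: (264.9+230.8)/2 × 1 = 247.85
  [4→4.5]: (230.8+215.4)/2 × 0.5 = 111.55
  [4.5→6.5]: (215.4+163.4)/2 × 2 = 378.8
  Sum = 1736.75 ng/mL·h
IV tail: 163.4/0.138 = 1184.058; AUC_iv,0→∞ = 1736.75 + 1184.058 = 2920.808 ng/mL·h
Trapezoidal AUC_0→7 (oral solution):
  [0→1]: (0.0+118.4)/2 × 1 = 59.2
  [1→3]: (118.4+205.9)/2 × 2 = 324.3
  [3→3.5]: (205.9+210.6)/2 × 0.5 = 104.125
  [3.5→5]: (210.6+204.7)/2 × 1.5 = 311.475
  [5→7]: (204.7+175.6)/2 × 2 = 380.3
  Sum = 1179.4 ng/mL·h
oral solution tail: 175.6/0.138 = 1272.464; AUC_ev,0→∞ = 1179.4 + 1272.464 = 2451.864 ng/mL·h
F = (AUC_ev/D_ev)/(AUC_iv/D_iv) = (2451.864/375)/(2920.808/150) = 6.538304/19.4721 = 0.3358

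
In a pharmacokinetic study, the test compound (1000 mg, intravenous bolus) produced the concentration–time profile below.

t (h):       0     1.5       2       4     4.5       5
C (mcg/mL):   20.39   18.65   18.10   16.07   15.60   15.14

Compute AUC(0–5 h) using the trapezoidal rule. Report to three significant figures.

AUC = 88.2 mcg/mL·h

Trapezoidal AUC_0→5:
  [0→1.5]: (20.39+18.65)/2 × 1.5 = 29.28
  [1.5→2]: (18.65+18.10)/2 × 0.5 = 9.1875
  [2→4]: (18.10+16.07)/2 × 2 = 34.17
  [4→4.5]: (16.07+15.60)/2 × 0.5 = 7.9175
  [4.5→5]: (15.60+15.14)/2 × 0.5 = 7.685
  Sum = 88.24 mcg/mL·h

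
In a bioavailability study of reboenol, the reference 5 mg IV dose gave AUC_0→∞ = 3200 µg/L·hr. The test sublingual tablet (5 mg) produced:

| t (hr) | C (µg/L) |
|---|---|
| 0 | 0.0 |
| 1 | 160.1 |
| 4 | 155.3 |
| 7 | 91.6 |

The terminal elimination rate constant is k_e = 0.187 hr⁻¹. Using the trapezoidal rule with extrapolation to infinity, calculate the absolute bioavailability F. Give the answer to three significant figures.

Trapezoidal AUC_0→7 (sublingual tablet):
  [0→1]: (0.0+160.1)/2 × 1 = 80.05
  [1→4]: (160.1+155.3)/2 × 3 = 473.1
  [4→7]: (155.3+91.6)/2 × 3 = 370.35
  Sum = 923.5 µg/L·hr
Tail: C_last/k_e = 91.6/0.187 = 489.840
AUC_0→∞ (sublingual tablet) = 923.5 + 489.840 = 1413.34 µg/L·hr
F = (AUC_ev/D_ev)/(AUC_iv/D_iv) = (1413.34/5)/(3200/5) = 282.668/640 = 0.4417

F = 0.442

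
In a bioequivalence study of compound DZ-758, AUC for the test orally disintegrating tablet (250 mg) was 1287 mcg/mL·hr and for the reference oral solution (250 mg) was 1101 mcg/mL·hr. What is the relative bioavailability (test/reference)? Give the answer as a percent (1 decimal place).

F_rel = (AUC_test/D_test) / (AUC_ref/D_ref)
      = (1287/250) / (1101/250)
      = 5.148 / 4.404 = 1.1689 = 116.89%

F_rel = 116.9%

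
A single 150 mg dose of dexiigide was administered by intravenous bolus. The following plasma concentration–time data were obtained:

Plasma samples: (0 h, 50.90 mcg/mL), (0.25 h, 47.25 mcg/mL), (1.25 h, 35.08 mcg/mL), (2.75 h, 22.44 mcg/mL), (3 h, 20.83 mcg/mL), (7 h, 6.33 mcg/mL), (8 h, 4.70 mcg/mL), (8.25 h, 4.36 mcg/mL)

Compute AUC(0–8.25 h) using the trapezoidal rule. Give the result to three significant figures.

AUC = 163 mcg/mL·h

Trapezoidal AUC_0→8.25:
  [0→0.25]: (50.90+47.25)/2 × 0.25 = 12.26875
  [0.25→1.25]: (47.25+35.08)/2 × 1 = 41.165
  [1.25→2.75]: (35.08+22.44)/2 × 1.5 = 43.14
  [2.75→3]: (22.44+20.83)/2 × 0.25 = 5.40875
  [3→7]: (20.83+6.33)/2 × 4 = 54.32
  [7→8]: (6.33+4.70)/2 × 1 = 5.515
  [8→8.25]: (4.70+4.36)/2 × 0.25 = 1.1325
  Sum = 162.95 mcg/mL·h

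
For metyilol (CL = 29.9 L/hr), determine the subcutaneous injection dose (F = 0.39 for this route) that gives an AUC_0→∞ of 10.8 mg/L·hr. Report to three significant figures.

Dose = 828 mg

Dose = CL × AUC_0→∞ / F
     = 29.9 × 10.8 / 0.39 = 828 mg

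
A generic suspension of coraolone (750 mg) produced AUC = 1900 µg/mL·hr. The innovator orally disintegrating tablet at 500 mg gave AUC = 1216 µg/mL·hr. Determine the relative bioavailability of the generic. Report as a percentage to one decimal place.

F_rel = (AUC_test/D_test) / (AUC_ref/D_ref)
      = (1900/750) / (1216/500)
      = 2.53333 / 2.432 = 1.0417 = 104.17%

F_rel = 104.2%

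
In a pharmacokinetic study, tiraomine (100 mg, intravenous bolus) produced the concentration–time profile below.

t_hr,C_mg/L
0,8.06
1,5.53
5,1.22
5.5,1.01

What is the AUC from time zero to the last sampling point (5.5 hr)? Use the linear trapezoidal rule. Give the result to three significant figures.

Trapezoidal AUC_0→5.5:
  [0→1]: (8.06+5.53)/2 × 1 = 6.795
  [1→5]: (5.53+1.22)/2 × 4 = 13.5
  [5→5.5]: (1.22+1.01)/2 × 0.5 = 0.5575
  Sum = 20.8525 mg/L·hr

AUC = 20.9 mg/L·hr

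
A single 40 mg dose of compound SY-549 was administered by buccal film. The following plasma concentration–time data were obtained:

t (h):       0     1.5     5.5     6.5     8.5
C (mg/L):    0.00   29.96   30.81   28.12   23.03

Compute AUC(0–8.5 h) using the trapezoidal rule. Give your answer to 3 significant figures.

Trapezoidal AUC_0→8.5:
  [0→1.5]: (0.00+29.96)/2 × 1.5 = 22.47
  [1.5→5.5]: (29.96+30.81)/2 × 4 = 121.54
  [5.5→6.5]: (30.81+28.12)/2 × 1 = 29.465
  [6.5→8.5]: (28.12+23.03)/2 × 2 = 51.15
  Sum = 224.625 mg/L·h

AUC = 225 mg/L·h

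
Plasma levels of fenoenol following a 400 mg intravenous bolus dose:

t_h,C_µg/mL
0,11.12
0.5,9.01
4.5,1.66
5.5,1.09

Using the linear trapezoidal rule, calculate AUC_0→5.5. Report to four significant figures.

AUC = 27.75 µg/mL·h

Trapezoidal AUC_0→5.5:
  [0→0.5]: (11.12+9.01)/2 × 0.5 = 5.0325
  [0.5→4.5]: (9.01+1.66)/2 × 4 = 21.34
  [4.5→5.5]: (1.66+1.09)/2 × 1 = 1.375
  Sum = 27.7475 µg/mL·h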